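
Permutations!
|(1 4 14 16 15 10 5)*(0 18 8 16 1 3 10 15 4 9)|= |(0 18 8 16 4 14 1 9)(3 10 5)|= 24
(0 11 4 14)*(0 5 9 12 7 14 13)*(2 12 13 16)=(0 11 4 16 2 12 7 14 5 9 13)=[11, 1, 12, 3, 16, 9, 6, 14, 8, 13, 10, 4, 7, 0, 5, 15, 2]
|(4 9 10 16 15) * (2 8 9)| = 7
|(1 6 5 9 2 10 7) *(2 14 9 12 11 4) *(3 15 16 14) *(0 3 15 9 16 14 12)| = |(0 3 9 15 14 16 12 11 4 2 10 7 1 6 5)| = 15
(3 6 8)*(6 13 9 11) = (3 13 9 11 6 8) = [0, 1, 2, 13, 4, 5, 8, 7, 3, 11, 10, 6, 12, 9]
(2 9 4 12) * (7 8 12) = (2 9 4 7 8 12) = [0, 1, 9, 3, 7, 5, 6, 8, 12, 4, 10, 11, 2]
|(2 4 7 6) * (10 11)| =4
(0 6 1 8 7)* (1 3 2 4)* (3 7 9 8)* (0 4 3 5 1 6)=(1 5)(2 3)(4 6 7)(8 9)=[0, 5, 3, 2, 6, 1, 7, 4, 9, 8]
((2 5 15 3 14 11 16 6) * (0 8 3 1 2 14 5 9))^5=((0 8 3 5 15 1 2 9)(6 14 11 16))^5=(0 1 3 9 15 8 2 5)(6 14 11 16)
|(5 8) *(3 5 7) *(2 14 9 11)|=|(2 14 9 11)(3 5 8 7)|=4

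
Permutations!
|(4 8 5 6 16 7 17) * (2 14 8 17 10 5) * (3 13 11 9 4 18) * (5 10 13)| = 33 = |(2 14 8)(3 5 6 16 7 13 11 9 4 17 18)|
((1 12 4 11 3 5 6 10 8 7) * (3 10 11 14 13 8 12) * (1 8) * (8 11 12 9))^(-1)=(1 13 14 4 12 6 5 3)(7 8 9 10 11)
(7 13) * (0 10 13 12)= (0 10 13 7 12)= [10, 1, 2, 3, 4, 5, 6, 12, 8, 9, 13, 11, 0, 7]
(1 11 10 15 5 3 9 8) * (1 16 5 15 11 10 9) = (1 10 11 9 8 16 5 3) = [0, 10, 2, 1, 4, 3, 6, 7, 16, 8, 11, 9, 12, 13, 14, 15, 5]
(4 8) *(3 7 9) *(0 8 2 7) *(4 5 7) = (0 8 5 7 9 3)(2 4) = [8, 1, 4, 0, 2, 7, 6, 9, 5, 3]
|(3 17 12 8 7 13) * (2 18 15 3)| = |(2 18 15 3 17 12 8 7 13)| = 9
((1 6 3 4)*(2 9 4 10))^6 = (1 4 9 2 10 3 6)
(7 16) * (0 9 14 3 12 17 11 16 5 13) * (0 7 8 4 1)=[9, 0, 2, 12, 1, 13, 6, 5, 4, 14, 10, 16, 17, 7, 3, 15, 8, 11]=(0 9 14 3 12 17 11 16 8 4 1)(5 13 7)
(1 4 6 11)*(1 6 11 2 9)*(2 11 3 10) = (1 4 3 10 2 9)(6 11) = [0, 4, 9, 10, 3, 5, 11, 7, 8, 1, 2, 6]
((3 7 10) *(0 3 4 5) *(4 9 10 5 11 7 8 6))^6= (0 7 4 8)(3 5 11 6)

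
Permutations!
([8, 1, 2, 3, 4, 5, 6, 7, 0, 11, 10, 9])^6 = [0, 1, 2, 3, 4, 5, 6, 7, 8, 9, 10, 11]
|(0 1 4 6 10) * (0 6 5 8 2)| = 6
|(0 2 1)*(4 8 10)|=3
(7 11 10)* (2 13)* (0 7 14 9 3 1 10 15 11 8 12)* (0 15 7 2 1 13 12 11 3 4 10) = (0 2 12 15 3 13 1)(4 10 14 9)(7 8 11) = [2, 0, 12, 13, 10, 5, 6, 8, 11, 4, 14, 7, 15, 1, 9, 3]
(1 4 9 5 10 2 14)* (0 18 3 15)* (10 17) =(0 18 3 15)(1 4 9 5 17 10 2 14) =[18, 4, 14, 15, 9, 17, 6, 7, 8, 5, 2, 11, 12, 13, 1, 0, 16, 10, 3]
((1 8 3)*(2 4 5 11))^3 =(2 11 5 4) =((1 8 3)(2 4 5 11))^3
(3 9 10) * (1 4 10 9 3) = (1 4 10) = [0, 4, 2, 3, 10, 5, 6, 7, 8, 9, 1]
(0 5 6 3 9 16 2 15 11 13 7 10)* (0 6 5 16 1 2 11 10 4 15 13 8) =(0 16 11 8)(1 2 13 7 4 15 10 6 3 9) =[16, 2, 13, 9, 15, 5, 3, 4, 0, 1, 6, 8, 12, 7, 14, 10, 11]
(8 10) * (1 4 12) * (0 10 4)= (0 10 8 4 12 1)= [10, 0, 2, 3, 12, 5, 6, 7, 4, 9, 8, 11, 1]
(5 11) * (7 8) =(5 11)(7 8) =[0, 1, 2, 3, 4, 11, 6, 8, 7, 9, 10, 5]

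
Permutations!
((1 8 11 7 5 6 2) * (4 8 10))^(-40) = (1 7 10 5 4 6 8 2 11)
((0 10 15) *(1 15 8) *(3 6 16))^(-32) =(0 1 10 15 8)(3 6 16)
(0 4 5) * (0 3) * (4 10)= (0 10 4 5 3)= [10, 1, 2, 0, 5, 3, 6, 7, 8, 9, 4]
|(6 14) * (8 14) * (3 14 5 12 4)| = 7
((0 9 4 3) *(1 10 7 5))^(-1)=(0 3 4 9)(1 5 7 10)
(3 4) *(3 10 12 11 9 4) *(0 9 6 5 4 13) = (0 9 13)(4 10 12 11 6 5) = [9, 1, 2, 3, 10, 4, 5, 7, 8, 13, 12, 6, 11, 0]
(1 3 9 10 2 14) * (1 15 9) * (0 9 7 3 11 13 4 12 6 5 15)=(0 9 10 2 14)(1 11 13 4 12 6 5 15 7 3)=[9, 11, 14, 1, 12, 15, 5, 3, 8, 10, 2, 13, 6, 4, 0, 7]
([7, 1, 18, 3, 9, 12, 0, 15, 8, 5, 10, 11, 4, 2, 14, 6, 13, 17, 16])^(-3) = [7, 1, 18, 3, 9, 12, 0, 15, 8, 5, 10, 11, 4, 2, 14, 6, 13, 17, 16]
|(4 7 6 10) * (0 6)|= 5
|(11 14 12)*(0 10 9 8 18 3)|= 6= |(0 10 9 8 18 3)(11 14 12)|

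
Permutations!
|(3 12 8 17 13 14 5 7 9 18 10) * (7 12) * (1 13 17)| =30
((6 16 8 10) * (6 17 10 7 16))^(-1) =(7 8 16)(10 17)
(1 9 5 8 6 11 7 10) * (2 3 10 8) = (1 9 5 2 3 10)(6 11 7 8) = [0, 9, 3, 10, 4, 2, 11, 8, 6, 5, 1, 7]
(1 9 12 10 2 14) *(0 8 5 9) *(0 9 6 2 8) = (1 9 12 10 8 5 6 2 14) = [0, 9, 14, 3, 4, 6, 2, 7, 5, 12, 8, 11, 10, 13, 1]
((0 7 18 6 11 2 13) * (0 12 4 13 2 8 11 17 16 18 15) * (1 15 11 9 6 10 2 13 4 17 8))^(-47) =((0 7 11 1 15)(2 13 12 17 16 18 10)(6 8 9))^(-47) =(0 1 7 15 11)(2 12 16 10 13 17 18)(6 8 9)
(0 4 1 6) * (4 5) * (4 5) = (0 4 1 6) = [4, 6, 2, 3, 1, 5, 0]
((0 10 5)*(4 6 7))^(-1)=(0 5 10)(4 7 6)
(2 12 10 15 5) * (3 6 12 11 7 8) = [0, 1, 11, 6, 4, 2, 12, 8, 3, 9, 15, 7, 10, 13, 14, 5] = (2 11 7 8 3 6 12 10 15 5)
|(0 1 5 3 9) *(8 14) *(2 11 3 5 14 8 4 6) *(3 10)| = |(0 1 14 4 6 2 11 10 3 9)| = 10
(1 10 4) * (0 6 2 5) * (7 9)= (0 6 2 5)(1 10 4)(7 9)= [6, 10, 5, 3, 1, 0, 2, 9, 8, 7, 4]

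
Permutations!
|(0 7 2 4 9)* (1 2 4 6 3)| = 4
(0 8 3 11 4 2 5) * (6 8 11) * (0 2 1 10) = [11, 10, 5, 6, 1, 2, 8, 7, 3, 9, 0, 4] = (0 11 4 1 10)(2 5)(3 6 8)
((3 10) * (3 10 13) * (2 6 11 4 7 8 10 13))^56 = (2 11 7 10 3 6 4 8 13)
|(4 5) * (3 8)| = |(3 8)(4 5)| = 2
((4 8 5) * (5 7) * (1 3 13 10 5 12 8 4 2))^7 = ((1 3 13 10 5 2)(7 12 8))^7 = (1 3 13 10 5 2)(7 12 8)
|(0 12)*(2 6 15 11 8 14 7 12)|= 9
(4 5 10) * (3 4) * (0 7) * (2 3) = (0 7)(2 3 4 5 10) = [7, 1, 3, 4, 5, 10, 6, 0, 8, 9, 2]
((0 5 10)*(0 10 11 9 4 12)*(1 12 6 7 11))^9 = ((0 5 1 12)(4 6 7 11 9))^9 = (0 5 1 12)(4 9 11 7 6)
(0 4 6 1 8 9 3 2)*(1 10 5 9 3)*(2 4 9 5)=(0 9 1 8 3 4 6 10 2)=[9, 8, 0, 4, 6, 5, 10, 7, 3, 1, 2]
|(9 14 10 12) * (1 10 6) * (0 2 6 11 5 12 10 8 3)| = |(0 2 6 1 8 3)(5 12 9 14 11)| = 30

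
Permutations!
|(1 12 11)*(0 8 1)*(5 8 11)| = 4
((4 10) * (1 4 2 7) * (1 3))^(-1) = (1 3 7 2 10 4)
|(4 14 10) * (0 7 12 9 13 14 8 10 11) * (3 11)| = |(0 7 12 9 13 14 3 11)(4 8 10)| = 24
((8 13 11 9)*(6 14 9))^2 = (6 9 13)(8 11 14)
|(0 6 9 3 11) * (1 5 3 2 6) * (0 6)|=8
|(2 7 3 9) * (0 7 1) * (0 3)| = |(0 7)(1 3 9 2)| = 4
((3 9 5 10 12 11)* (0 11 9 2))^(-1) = (0 2 3 11)(5 9 12 10)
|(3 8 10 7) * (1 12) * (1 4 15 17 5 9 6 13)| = 36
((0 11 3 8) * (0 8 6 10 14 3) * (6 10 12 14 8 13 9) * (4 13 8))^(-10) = (3 12 9 4)(6 13 10 14)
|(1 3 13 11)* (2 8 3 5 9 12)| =9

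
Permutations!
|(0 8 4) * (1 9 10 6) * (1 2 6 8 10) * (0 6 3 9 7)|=10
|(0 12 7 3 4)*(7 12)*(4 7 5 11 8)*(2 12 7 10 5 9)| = |(0 9 2 12 7 3 10 5 11 8 4)| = 11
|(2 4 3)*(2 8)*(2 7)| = 5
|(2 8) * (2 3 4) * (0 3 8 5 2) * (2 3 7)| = |(8)(0 7 2 5 3 4)| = 6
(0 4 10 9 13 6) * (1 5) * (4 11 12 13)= [11, 5, 2, 3, 10, 1, 0, 7, 8, 4, 9, 12, 13, 6]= (0 11 12 13 6)(1 5)(4 10 9)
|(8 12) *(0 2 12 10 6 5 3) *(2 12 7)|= 14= |(0 12 8 10 6 5 3)(2 7)|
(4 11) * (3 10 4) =(3 10 4 11) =[0, 1, 2, 10, 11, 5, 6, 7, 8, 9, 4, 3]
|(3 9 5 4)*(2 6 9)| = 6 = |(2 6 9 5 4 3)|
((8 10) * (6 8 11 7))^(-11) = ((6 8 10 11 7))^(-11) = (6 7 11 10 8)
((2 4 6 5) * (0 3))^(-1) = (0 3)(2 5 6 4)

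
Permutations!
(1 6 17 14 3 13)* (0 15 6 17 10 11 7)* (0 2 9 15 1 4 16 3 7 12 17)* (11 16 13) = (0 1)(2 9 15 6 10 16 3 11 12 17 14 7)(4 13) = [1, 0, 9, 11, 13, 5, 10, 2, 8, 15, 16, 12, 17, 4, 7, 6, 3, 14]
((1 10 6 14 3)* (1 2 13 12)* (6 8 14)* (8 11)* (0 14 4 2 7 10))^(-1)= (0 1 12 13 2 4 8 11 10 7 3 14)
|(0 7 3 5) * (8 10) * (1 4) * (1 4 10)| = 12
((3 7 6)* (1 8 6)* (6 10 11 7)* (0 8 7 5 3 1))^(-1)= (0 7 1 6 3 5 11 10 8)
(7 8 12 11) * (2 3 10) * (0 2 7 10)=(0 2 3)(7 8 12 11 10)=[2, 1, 3, 0, 4, 5, 6, 8, 12, 9, 7, 10, 11]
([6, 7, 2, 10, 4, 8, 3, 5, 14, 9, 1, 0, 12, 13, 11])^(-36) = (0 1 14 3 5)(6 7 11 10 8)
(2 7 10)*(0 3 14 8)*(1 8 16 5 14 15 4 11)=(0 3 15 4 11 1 8)(2 7 10)(5 14 16)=[3, 8, 7, 15, 11, 14, 6, 10, 0, 9, 2, 1, 12, 13, 16, 4, 5]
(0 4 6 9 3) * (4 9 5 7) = (0 9 3)(4 6 5 7) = [9, 1, 2, 0, 6, 7, 5, 4, 8, 3]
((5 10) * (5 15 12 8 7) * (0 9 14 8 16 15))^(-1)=(0 10 5 7 8 14 9)(12 15 16)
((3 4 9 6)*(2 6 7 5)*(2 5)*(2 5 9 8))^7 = (2 3 8 6 4)(5 9 7) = ((2 6 3 4 8)(5 9 7))^7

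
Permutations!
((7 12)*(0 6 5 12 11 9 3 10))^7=((0 6 5 12 7 11 9 3 10))^7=(0 3 11 12 6 10 9 7 5)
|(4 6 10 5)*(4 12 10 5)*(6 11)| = |(4 11 6 5 12 10)| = 6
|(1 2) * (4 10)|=2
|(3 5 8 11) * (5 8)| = 3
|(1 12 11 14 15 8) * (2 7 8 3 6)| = 10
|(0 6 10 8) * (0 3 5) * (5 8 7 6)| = |(0 5)(3 8)(6 10 7)| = 6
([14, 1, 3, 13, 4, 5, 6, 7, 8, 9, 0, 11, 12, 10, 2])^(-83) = (0 14 2 3 13 10)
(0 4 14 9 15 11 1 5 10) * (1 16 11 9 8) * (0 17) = (0 4 14 8 1 5 10 17)(9 15)(11 16) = [4, 5, 2, 3, 14, 10, 6, 7, 1, 15, 17, 16, 12, 13, 8, 9, 11, 0]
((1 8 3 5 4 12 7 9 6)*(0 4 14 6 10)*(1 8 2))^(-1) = ((0 4 12 7 9 10)(1 2)(3 5 14 6 8))^(-1) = (0 10 9 7 12 4)(1 2)(3 8 6 14 5)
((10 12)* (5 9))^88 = ((5 9)(10 12))^88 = (12)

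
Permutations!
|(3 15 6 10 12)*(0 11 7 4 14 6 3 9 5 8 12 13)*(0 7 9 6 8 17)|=40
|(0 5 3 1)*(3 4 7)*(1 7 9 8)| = 6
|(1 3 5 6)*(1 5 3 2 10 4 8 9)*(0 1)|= |(0 1 2 10 4 8 9)(5 6)|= 14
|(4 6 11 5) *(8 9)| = 4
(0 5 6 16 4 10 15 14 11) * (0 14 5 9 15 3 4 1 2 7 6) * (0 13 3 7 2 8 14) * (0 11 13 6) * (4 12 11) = (0 9 15 5 6 16 1 8 14 13 3 12 11 4 10 7) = [9, 8, 2, 12, 10, 6, 16, 0, 14, 15, 7, 4, 11, 3, 13, 5, 1]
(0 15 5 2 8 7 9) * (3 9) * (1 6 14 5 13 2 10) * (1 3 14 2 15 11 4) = (0 11 4 1 6 2 8 7 14 5 10 3 9)(13 15) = [11, 6, 8, 9, 1, 10, 2, 14, 7, 0, 3, 4, 12, 15, 5, 13]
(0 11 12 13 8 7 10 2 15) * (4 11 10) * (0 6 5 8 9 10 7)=(0 7 4 11 12 13 9 10 2 15 6 5 8)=[7, 1, 15, 3, 11, 8, 5, 4, 0, 10, 2, 12, 13, 9, 14, 6]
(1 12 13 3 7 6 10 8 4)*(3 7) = (1 12 13 7 6 10 8 4) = [0, 12, 2, 3, 1, 5, 10, 6, 4, 9, 8, 11, 13, 7]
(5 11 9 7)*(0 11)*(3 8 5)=(0 11 9 7 3 8 5)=[11, 1, 2, 8, 4, 0, 6, 3, 5, 7, 10, 9]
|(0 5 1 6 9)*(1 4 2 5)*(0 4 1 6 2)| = 12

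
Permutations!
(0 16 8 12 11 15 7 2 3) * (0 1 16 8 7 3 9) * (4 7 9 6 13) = (0 8 12 11 15 3 1 16 9)(2 6 13 4 7) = [8, 16, 6, 1, 7, 5, 13, 2, 12, 0, 10, 15, 11, 4, 14, 3, 9]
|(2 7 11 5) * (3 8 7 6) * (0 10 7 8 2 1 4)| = 21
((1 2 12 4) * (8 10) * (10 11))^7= (1 4 12 2)(8 11 10)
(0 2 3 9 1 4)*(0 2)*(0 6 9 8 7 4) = (0 6 9 1)(2 3 8 7 4) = [6, 0, 3, 8, 2, 5, 9, 4, 7, 1]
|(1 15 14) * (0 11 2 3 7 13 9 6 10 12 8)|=|(0 11 2 3 7 13 9 6 10 12 8)(1 15 14)|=33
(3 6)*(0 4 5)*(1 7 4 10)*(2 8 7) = (0 10 1 2 8 7 4 5)(3 6) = [10, 2, 8, 6, 5, 0, 3, 4, 7, 9, 1]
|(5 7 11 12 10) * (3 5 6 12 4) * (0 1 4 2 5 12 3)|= |(0 1 4)(2 5 7 11)(3 12 10 6)|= 12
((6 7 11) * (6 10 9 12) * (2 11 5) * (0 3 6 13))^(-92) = (0 10 7 13 11 6 12 2 3 9 5)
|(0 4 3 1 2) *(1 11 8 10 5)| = 9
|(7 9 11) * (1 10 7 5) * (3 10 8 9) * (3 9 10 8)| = 8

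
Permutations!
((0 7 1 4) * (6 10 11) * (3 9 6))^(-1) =(0 4 1 7)(3 11 10 6 9)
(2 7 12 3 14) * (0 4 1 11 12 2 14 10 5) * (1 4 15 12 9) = (0 15 12 3 10 5)(1 11 9)(2 7) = [15, 11, 7, 10, 4, 0, 6, 2, 8, 1, 5, 9, 3, 13, 14, 12]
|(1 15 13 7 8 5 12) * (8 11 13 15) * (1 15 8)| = |(5 12 15 8)(7 11 13)| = 12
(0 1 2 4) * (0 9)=[1, 2, 4, 3, 9, 5, 6, 7, 8, 0]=(0 1 2 4 9)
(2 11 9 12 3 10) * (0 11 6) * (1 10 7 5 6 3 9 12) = (0 11 12 9 1 10 2 3 7 5 6) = [11, 10, 3, 7, 4, 6, 0, 5, 8, 1, 2, 12, 9]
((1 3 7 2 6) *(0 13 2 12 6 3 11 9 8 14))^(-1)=(0 14 8 9 11 1 6 12 7 3 2 13)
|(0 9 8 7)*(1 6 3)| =|(0 9 8 7)(1 6 3)| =12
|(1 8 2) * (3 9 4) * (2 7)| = |(1 8 7 2)(3 9 4)| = 12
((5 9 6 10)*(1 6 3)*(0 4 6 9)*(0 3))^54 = (0 1 5 6)(3 10 4 9)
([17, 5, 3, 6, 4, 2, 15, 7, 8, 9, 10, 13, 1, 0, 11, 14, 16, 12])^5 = [2, 15, 11, 13, 4, 14, 0, 7, 8, 9, 10, 1, 6, 5, 12, 17, 16, 3]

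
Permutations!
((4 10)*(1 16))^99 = ((1 16)(4 10))^99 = (1 16)(4 10)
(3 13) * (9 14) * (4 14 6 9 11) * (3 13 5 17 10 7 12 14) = (3 5 17 10 7 12 14 11 4)(6 9) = [0, 1, 2, 5, 3, 17, 9, 12, 8, 6, 7, 4, 14, 13, 11, 15, 16, 10]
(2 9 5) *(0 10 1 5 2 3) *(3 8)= (0 10 1 5 8 3)(2 9)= [10, 5, 9, 0, 4, 8, 6, 7, 3, 2, 1]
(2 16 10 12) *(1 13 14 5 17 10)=(1 13 14 5 17 10 12 2 16)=[0, 13, 16, 3, 4, 17, 6, 7, 8, 9, 12, 11, 2, 14, 5, 15, 1, 10]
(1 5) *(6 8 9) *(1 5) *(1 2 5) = [0, 2, 5, 3, 4, 1, 8, 7, 9, 6] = (1 2 5)(6 8 9)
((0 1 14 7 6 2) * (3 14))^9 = (0 3 7 2 1 14 6)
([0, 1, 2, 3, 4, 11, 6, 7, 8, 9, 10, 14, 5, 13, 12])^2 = (5 14)(11 12)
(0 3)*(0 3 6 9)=(0 6 9)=[6, 1, 2, 3, 4, 5, 9, 7, 8, 0]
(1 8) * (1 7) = (1 8 7) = [0, 8, 2, 3, 4, 5, 6, 1, 7]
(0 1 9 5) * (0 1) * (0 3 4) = (0 3 4)(1 9 5) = [3, 9, 2, 4, 0, 1, 6, 7, 8, 5]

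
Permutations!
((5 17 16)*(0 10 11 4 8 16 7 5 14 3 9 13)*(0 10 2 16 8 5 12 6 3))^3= (0 14 16 2)(3 10 5 12 9 11 17 6 13 4 7)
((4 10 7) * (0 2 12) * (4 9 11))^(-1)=((0 2 12)(4 10 7 9 11))^(-1)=(0 12 2)(4 11 9 7 10)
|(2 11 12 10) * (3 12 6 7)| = 7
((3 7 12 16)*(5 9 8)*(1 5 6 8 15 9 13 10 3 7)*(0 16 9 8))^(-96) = ((0 16 7 12 9 15 8 6)(1 5 13 10 3))^(-96) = (16)(1 3 10 13 5)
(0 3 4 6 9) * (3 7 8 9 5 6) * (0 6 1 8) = (0 7)(1 8 9 6 5)(3 4) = [7, 8, 2, 4, 3, 1, 5, 0, 9, 6]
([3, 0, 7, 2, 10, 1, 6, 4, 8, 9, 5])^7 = [1, 5, 3, 0, 7, 10, 6, 2, 8, 9, 4]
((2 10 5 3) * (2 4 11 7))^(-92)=((2 10 5 3 4 11 7))^(-92)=(2 7 11 4 3 5 10)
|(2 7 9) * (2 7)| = |(7 9)| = 2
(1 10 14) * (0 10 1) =[10, 1, 2, 3, 4, 5, 6, 7, 8, 9, 14, 11, 12, 13, 0] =(0 10 14)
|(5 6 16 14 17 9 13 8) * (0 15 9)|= 10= |(0 15 9 13 8 5 6 16 14 17)|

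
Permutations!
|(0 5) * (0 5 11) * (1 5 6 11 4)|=6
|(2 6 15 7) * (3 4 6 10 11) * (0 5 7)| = 10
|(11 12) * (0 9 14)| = |(0 9 14)(11 12)| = 6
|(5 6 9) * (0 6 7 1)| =|(0 6 9 5 7 1)| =6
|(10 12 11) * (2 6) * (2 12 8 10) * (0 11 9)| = |(0 11 2 6 12 9)(8 10)| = 6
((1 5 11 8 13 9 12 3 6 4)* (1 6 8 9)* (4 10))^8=(13)(4 10 6)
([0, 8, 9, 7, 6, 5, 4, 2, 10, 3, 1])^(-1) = [0, 10, 7, 9, 6, 5, 4, 3, 1, 2, 8]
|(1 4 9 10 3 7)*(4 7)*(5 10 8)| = 6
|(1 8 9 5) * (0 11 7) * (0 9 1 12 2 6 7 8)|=12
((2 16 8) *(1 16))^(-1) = ((1 16 8 2))^(-1) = (1 2 8 16)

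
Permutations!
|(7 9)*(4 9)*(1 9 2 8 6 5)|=8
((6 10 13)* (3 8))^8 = (6 13 10)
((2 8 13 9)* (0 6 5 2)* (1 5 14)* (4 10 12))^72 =((0 6 14 1 5 2 8 13 9)(4 10 12))^72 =(14)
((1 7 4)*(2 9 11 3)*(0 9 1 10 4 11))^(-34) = (1 7 11 3 2)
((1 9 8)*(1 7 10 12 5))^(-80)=(1 10 9 12 8 5 7)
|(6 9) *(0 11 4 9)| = |(0 11 4 9 6)| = 5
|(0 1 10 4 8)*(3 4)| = 6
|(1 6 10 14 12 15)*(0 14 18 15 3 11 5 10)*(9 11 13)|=|(0 14 12 3 13 9 11 5 10 18 15 1 6)|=13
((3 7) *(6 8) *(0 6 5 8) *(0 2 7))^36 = (8)(0 6 2 7 3) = ((0 6 2 7 3)(5 8))^36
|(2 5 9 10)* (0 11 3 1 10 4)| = 9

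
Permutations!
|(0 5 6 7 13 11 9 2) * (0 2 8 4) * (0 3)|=10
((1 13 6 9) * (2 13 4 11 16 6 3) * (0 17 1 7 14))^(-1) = (0 14 7 9 6 16 11 4 1 17)(2 3 13)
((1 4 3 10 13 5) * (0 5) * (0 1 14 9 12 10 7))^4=((0 5 14 9 12 10 13 1 4 3 7))^4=(0 12 4 5 10 3 14 13 7 9 1)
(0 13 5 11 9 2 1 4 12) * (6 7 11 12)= (0 13 5 12)(1 4 6 7 11 9 2)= [13, 4, 1, 3, 6, 12, 7, 11, 8, 2, 10, 9, 0, 5]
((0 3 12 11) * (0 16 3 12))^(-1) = (0 3 16 11 12)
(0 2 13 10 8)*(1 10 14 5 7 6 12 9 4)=(0 2 13 14 5 7 6 12 9 4 1 10 8)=[2, 10, 13, 3, 1, 7, 12, 6, 0, 4, 8, 11, 9, 14, 5]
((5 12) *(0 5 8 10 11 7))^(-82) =(0 12 10 7 5 8 11)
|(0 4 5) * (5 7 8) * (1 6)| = |(0 4 7 8 5)(1 6)| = 10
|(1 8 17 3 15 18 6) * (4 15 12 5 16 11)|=|(1 8 17 3 12 5 16 11 4 15 18 6)|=12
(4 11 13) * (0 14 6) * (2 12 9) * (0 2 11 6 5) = (0 14 5)(2 12 9 11 13 4 6) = [14, 1, 12, 3, 6, 0, 2, 7, 8, 11, 10, 13, 9, 4, 5]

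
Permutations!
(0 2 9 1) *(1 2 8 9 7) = (0 8 9 2 7 1) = [8, 0, 7, 3, 4, 5, 6, 1, 9, 2]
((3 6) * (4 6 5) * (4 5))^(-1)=(3 6 4)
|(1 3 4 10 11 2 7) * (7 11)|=10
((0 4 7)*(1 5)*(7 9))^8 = (9)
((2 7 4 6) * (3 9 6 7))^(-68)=((2 3 9 6)(4 7))^(-68)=(9)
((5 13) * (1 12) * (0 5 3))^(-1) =(0 3 13 5)(1 12)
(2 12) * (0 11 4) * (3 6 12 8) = [11, 1, 8, 6, 0, 5, 12, 7, 3, 9, 10, 4, 2] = (0 11 4)(2 8 3 6 12)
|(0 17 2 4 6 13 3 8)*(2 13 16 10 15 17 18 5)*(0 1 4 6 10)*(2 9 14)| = |(0 18 5 9 14 2 6 16)(1 4 10 15 17 13 3 8)| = 8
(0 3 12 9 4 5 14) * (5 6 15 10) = (0 3 12 9 4 6 15 10 5 14) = [3, 1, 2, 12, 6, 14, 15, 7, 8, 4, 5, 11, 9, 13, 0, 10]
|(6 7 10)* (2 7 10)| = 2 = |(2 7)(6 10)|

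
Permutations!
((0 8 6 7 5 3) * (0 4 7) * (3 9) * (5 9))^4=(9)(0 8 6)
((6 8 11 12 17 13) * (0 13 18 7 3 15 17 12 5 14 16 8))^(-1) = (0 6 13)(3 7 18 17 15)(5 11 8 16 14)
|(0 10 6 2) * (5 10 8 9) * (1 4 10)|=|(0 8 9 5 1 4 10 6 2)|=9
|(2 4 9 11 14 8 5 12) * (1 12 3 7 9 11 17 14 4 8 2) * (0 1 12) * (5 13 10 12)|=22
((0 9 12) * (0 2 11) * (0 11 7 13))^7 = ((0 9 12 2 7 13))^7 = (0 9 12 2 7 13)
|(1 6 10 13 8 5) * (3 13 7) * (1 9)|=9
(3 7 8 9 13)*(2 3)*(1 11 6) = (1 11 6)(2 3 7 8 9 13) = [0, 11, 3, 7, 4, 5, 1, 8, 9, 13, 10, 6, 12, 2]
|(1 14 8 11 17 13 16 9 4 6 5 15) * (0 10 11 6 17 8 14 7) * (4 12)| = 18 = |(0 10 11 8 6 5 15 1 7)(4 17 13 16 9 12)|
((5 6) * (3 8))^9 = (3 8)(5 6)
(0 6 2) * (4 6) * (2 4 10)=[10, 1, 0, 3, 6, 5, 4, 7, 8, 9, 2]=(0 10 2)(4 6)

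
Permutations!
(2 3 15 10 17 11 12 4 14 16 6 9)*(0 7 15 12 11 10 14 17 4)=(0 7 15 14 16 6 9 2 3 12)(4 17 10)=[7, 1, 3, 12, 17, 5, 9, 15, 8, 2, 4, 11, 0, 13, 16, 14, 6, 10]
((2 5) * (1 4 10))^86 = (1 10 4)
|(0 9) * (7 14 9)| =4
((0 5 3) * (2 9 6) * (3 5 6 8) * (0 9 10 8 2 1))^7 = (0 6 1)(2 8 9 10 3)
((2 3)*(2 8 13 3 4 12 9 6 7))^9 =(13)(2 9)(4 6)(7 12)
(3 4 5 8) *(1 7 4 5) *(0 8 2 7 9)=[8, 9, 7, 5, 1, 2, 6, 4, 3, 0]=(0 8 3 5 2 7 4 1 9)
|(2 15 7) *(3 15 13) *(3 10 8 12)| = 8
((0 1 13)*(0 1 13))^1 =(0 13 1)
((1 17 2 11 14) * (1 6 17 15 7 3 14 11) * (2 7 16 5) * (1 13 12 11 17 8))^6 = (1 12 6 2 3 16 17)(5 7 15 11 8 13 14)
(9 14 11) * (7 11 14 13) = (14)(7 11 9 13) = [0, 1, 2, 3, 4, 5, 6, 11, 8, 13, 10, 9, 12, 7, 14]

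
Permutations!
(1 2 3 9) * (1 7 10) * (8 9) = [0, 2, 3, 8, 4, 5, 6, 10, 9, 7, 1] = (1 2 3 8 9 7 10)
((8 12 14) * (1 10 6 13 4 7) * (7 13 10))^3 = (14)(1 7)(4 13)(6 10)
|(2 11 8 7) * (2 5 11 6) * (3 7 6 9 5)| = |(2 9 5 11 8 6)(3 7)| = 6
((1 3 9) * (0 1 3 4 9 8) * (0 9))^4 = (0 1 4)(3 8 9)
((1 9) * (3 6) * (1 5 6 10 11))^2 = (1 5 3 11 9 6 10)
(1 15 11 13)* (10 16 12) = (1 15 11 13)(10 16 12) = [0, 15, 2, 3, 4, 5, 6, 7, 8, 9, 16, 13, 10, 1, 14, 11, 12]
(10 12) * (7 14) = (7 14)(10 12) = [0, 1, 2, 3, 4, 5, 6, 14, 8, 9, 12, 11, 10, 13, 7]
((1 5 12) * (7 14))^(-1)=((1 5 12)(7 14))^(-1)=(1 12 5)(7 14)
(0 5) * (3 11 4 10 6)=[5, 1, 2, 11, 10, 0, 3, 7, 8, 9, 6, 4]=(0 5)(3 11 4 10 6)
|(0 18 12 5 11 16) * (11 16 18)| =6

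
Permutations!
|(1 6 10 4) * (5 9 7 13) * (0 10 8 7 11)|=|(0 10 4 1 6 8 7 13 5 9 11)|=11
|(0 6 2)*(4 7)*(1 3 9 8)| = |(0 6 2)(1 3 9 8)(4 7)| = 12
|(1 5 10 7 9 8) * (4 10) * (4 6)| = |(1 5 6 4 10 7 9 8)| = 8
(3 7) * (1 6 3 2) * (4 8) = (1 6 3 7 2)(4 8) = [0, 6, 1, 7, 8, 5, 3, 2, 4]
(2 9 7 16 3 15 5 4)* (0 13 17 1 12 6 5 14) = (0 13 17 1 12 6 5 4 2 9 7 16 3 15 14) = [13, 12, 9, 15, 2, 4, 5, 16, 8, 7, 10, 11, 6, 17, 0, 14, 3, 1]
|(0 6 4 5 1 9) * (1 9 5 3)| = |(0 6 4 3 1 5 9)| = 7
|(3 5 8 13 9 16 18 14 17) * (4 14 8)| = |(3 5 4 14 17)(8 13 9 16 18)| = 5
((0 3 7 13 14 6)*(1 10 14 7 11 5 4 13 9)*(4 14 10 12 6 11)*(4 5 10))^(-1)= (0 6 12 1 9 7 13 4 10 11 14 5 3)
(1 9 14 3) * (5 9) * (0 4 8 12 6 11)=(0 4 8 12 6 11)(1 5 9 14 3)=[4, 5, 2, 1, 8, 9, 11, 7, 12, 14, 10, 0, 6, 13, 3]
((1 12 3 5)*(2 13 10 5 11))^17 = (1 12 3 11 2 13 10 5)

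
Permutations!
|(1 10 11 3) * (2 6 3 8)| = |(1 10 11 8 2 6 3)| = 7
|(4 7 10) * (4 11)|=4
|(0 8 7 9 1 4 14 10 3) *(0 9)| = |(0 8 7)(1 4 14 10 3 9)| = 6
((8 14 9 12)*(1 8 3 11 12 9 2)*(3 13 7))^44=((1 8 14 2)(3 11 12 13 7))^44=(14)(3 7 13 12 11)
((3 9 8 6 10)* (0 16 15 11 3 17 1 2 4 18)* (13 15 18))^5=((0 16 18)(1 2 4 13 15 11 3 9 8 6 10 17))^5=(0 18 16)(1 11 10 13 8 2 3 17 15 6 4 9)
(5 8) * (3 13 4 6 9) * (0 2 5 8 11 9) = (0 2 5 11 9 3 13 4 6) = [2, 1, 5, 13, 6, 11, 0, 7, 8, 3, 10, 9, 12, 4]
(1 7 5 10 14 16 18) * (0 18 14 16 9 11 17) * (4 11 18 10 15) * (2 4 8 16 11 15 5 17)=(0 10 11 2 4 15 8 16 14 9 18 1 7 17)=[10, 7, 4, 3, 15, 5, 6, 17, 16, 18, 11, 2, 12, 13, 9, 8, 14, 0, 1]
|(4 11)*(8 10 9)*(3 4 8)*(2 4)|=7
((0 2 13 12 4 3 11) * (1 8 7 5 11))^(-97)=(0 13 4 1 7 11 2 12 3 8 5)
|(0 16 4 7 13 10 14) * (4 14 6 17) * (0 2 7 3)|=11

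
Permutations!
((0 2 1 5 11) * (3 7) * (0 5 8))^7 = ((0 2 1 8)(3 7)(5 11))^7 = (0 8 1 2)(3 7)(5 11)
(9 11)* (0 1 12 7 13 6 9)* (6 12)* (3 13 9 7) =(0 1 6 7 9 11)(3 13 12) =[1, 6, 2, 13, 4, 5, 7, 9, 8, 11, 10, 0, 3, 12]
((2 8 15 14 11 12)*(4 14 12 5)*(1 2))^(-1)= ((1 2 8 15 12)(4 14 11 5))^(-1)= (1 12 15 8 2)(4 5 11 14)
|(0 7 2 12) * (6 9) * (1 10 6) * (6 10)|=12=|(0 7 2 12)(1 6 9)|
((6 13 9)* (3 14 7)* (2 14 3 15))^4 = (15)(6 13 9)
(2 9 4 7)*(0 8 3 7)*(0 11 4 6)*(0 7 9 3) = (0 8)(2 3 9 6 7)(4 11) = [8, 1, 3, 9, 11, 5, 7, 2, 0, 6, 10, 4]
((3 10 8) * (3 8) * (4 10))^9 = (10)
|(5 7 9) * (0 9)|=|(0 9 5 7)|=4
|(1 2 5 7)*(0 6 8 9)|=4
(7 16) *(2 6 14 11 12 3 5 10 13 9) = (2 6 14 11 12 3 5 10 13 9)(7 16) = [0, 1, 6, 5, 4, 10, 14, 16, 8, 2, 13, 12, 3, 9, 11, 15, 7]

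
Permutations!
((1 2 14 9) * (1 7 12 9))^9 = (14)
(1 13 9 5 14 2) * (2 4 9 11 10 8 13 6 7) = (1 6 7 2)(4 9 5 14)(8 13 11 10) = [0, 6, 1, 3, 9, 14, 7, 2, 13, 5, 8, 10, 12, 11, 4]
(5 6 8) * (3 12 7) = (3 12 7)(5 6 8) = [0, 1, 2, 12, 4, 6, 8, 3, 5, 9, 10, 11, 7]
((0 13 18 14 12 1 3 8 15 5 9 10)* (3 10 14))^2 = ((0 13 18 3 8 15 5 9 14 12 1 10))^2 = (0 18 8 5 14 1)(3 15 9 12 10 13)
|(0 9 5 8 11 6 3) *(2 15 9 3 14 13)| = |(0 3)(2 15 9 5 8 11 6 14 13)| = 18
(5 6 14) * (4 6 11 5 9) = (4 6 14 9)(5 11) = [0, 1, 2, 3, 6, 11, 14, 7, 8, 4, 10, 5, 12, 13, 9]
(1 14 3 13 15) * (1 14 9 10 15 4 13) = (1 9 10 15 14 3)(4 13) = [0, 9, 2, 1, 13, 5, 6, 7, 8, 10, 15, 11, 12, 4, 3, 14]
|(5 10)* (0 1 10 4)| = |(0 1 10 5 4)| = 5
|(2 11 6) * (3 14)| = 6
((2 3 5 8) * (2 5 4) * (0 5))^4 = ((0 5 8)(2 3 4))^4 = (0 5 8)(2 3 4)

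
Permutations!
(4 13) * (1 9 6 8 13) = (1 9 6 8 13 4) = [0, 9, 2, 3, 1, 5, 8, 7, 13, 6, 10, 11, 12, 4]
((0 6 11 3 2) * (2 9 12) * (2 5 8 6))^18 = (3 8 9 6 12 11 5)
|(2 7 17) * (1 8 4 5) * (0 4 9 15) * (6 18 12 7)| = |(0 4 5 1 8 9 15)(2 6 18 12 7 17)| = 42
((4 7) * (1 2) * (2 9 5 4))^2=((1 9 5 4 7 2))^2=(1 5 7)(2 9 4)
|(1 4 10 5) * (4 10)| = 3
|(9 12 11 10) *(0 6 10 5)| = 7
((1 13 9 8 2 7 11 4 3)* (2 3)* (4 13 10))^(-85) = (1 11)(2 8)(3 7)(4 9)(10 13)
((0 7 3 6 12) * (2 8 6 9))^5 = (0 8 3 12 2 7 6 9)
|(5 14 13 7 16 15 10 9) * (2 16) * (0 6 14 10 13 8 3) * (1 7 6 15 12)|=105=|(0 15 13 6 14 8 3)(1 7 2 16 12)(5 10 9)|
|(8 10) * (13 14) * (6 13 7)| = 4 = |(6 13 14 7)(8 10)|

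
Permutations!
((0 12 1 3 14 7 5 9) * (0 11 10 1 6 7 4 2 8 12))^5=(1 8 9 14 6 10 2 5 3 12 11 4 7)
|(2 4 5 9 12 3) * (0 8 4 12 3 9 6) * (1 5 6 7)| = 12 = |(0 8 4 6)(1 5 7)(2 12 9 3)|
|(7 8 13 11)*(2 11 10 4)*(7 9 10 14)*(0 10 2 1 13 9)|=|(0 10 4 1 13 14 7 8 9 2 11)|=11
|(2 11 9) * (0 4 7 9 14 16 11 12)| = |(0 4 7 9 2 12)(11 14 16)| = 6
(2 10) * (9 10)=[0, 1, 9, 3, 4, 5, 6, 7, 8, 10, 2]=(2 9 10)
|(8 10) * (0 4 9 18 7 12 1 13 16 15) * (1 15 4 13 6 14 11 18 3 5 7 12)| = |(0 13 16 4 9 3 5 7 1 6 14 11 18 12 15)(8 10)| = 30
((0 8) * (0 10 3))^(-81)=(0 3 10 8)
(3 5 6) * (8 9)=(3 5 6)(8 9)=[0, 1, 2, 5, 4, 6, 3, 7, 9, 8]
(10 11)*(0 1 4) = (0 1 4)(10 11) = [1, 4, 2, 3, 0, 5, 6, 7, 8, 9, 11, 10]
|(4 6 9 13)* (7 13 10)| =|(4 6 9 10 7 13)| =6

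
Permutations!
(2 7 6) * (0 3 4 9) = (0 3 4 9)(2 7 6) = [3, 1, 7, 4, 9, 5, 2, 6, 8, 0]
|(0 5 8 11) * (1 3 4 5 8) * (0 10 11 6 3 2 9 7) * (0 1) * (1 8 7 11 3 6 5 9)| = 20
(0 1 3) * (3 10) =[1, 10, 2, 0, 4, 5, 6, 7, 8, 9, 3] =(0 1 10 3)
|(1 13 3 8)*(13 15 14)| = 6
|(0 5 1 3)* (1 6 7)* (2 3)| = 7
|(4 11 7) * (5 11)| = 4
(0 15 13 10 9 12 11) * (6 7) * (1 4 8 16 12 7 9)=[15, 4, 2, 3, 8, 5, 9, 6, 16, 7, 1, 0, 11, 10, 14, 13, 12]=(0 15 13 10 1 4 8 16 12 11)(6 9 7)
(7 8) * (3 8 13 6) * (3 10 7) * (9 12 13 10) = [0, 1, 2, 8, 4, 5, 9, 10, 3, 12, 7, 11, 13, 6] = (3 8)(6 9 12 13)(7 10)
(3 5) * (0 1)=(0 1)(3 5)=[1, 0, 2, 5, 4, 3]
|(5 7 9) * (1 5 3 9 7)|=|(1 5)(3 9)|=2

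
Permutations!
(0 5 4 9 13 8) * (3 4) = (0 5 3 4 9 13 8) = [5, 1, 2, 4, 9, 3, 6, 7, 0, 13, 10, 11, 12, 8]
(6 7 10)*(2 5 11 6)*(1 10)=(1 10 2 5 11 6 7)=[0, 10, 5, 3, 4, 11, 7, 1, 8, 9, 2, 6]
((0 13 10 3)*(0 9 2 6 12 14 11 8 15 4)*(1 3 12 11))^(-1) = (0 4 15 8 11 6 2 9 3 1 14 12 10 13)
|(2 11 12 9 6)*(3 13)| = |(2 11 12 9 6)(3 13)| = 10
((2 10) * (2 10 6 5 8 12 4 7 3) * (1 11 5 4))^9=(1 12 8 5 11)(2 3 7 4 6)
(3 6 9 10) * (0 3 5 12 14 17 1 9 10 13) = (0 3 6 10 5 12 14 17 1 9 13) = [3, 9, 2, 6, 4, 12, 10, 7, 8, 13, 5, 11, 14, 0, 17, 15, 16, 1]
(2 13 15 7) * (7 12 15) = [0, 1, 13, 3, 4, 5, 6, 2, 8, 9, 10, 11, 15, 7, 14, 12] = (2 13 7)(12 15)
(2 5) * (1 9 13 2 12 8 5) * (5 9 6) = [0, 6, 1, 3, 4, 12, 5, 7, 9, 13, 10, 11, 8, 2] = (1 6 5 12 8 9 13 2)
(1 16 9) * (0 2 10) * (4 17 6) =[2, 16, 10, 3, 17, 5, 4, 7, 8, 1, 0, 11, 12, 13, 14, 15, 9, 6] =(0 2 10)(1 16 9)(4 17 6)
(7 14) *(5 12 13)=(5 12 13)(7 14)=[0, 1, 2, 3, 4, 12, 6, 14, 8, 9, 10, 11, 13, 5, 7]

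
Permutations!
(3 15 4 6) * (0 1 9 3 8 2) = (0 1 9 3 15 4 6 8 2) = [1, 9, 0, 15, 6, 5, 8, 7, 2, 3, 10, 11, 12, 13, 14, 4]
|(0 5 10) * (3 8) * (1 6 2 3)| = 15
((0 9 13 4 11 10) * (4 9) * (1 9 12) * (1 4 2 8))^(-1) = ((0 2 8 1 9 13 12 4 11 10))^(-1) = (0 10 11 4 12 13 9 1 8 2)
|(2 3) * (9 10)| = 2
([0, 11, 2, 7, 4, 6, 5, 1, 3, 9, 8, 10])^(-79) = [0, 7, 2, 8, 4, 6, 5, 3, 10, 9, 11, 1]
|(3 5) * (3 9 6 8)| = 5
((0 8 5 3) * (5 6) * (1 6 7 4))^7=(0 3 5 6 1 4 7 8)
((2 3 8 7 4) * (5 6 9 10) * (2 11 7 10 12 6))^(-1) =(2 5 10 8 3)(4 7 11)(6 12 9)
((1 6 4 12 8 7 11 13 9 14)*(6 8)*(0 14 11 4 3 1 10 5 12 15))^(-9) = (0 5 3 7)(1 4 14 12)(6 8 15 10)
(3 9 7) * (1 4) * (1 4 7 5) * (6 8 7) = [0, 6, 2, 9, 4, 1, 8, 3, 7, 5] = (1 6 8 7 3 9 5)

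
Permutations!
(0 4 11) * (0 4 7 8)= (0 7 8)(4 11)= [7, 1, 2, 3, 11, 5, 6, 8, 0, 9, 10, 4]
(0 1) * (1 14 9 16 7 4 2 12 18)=(0 14 9 16 7 4 2 12 18 1)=[14, 0, 12, 3, 2, 5, 6, 4, 8, 16, 10, 11, 18, 13, 9, 15, 7, 17, 1]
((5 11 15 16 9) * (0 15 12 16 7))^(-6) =(5 9 16 12 11)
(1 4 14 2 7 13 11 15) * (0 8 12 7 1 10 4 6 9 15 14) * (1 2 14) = [8, 6, 2, 3, 0, 5, 9, 13, 12, 15, 4, 1, 7, 11, 14, 10] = (0 8 12 7 13 11 1 6 9 15 10 4)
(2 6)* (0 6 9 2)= (0 6)(2 9)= [6, 1, 9, 3, 4, 5, 0, 7, 8, 2]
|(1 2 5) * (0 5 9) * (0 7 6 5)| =6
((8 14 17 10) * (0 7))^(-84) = ((0 7)(8 14 17 10))^(-84) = (17)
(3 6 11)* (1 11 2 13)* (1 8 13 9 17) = (1 11 3 6 2 9 17)(8 13) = [0, 11, 9, 6, 4, 5, 2, 7, 13, 17, 10, 3, 12, 8, 14, 15, 16, 1]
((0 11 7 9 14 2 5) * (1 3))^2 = (0 7 14 5 11 9 2)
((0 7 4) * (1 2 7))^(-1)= ((0 1 2 7 4))^(-1)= (0 4 7 2 1)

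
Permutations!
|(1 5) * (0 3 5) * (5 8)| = |(0 3 8 5 1)| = 5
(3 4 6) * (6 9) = (3 4 9 6) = [0, 1, 2, 4, 9, 5, 3, 7, 8, 6]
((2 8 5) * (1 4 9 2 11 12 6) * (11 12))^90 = ((1 4 9 2 8 5 12 6))^90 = (1 9 8 12)(2 5 6 4)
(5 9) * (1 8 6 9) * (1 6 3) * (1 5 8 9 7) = (1 9 8 3 5 6 7) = [0, 9, 2, 5, 4, 6, 7, 1, 3, 8]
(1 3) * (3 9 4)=(1 9 4 3)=[0, 9, 2, 1, 3, 5, 6, 7, 8, 4]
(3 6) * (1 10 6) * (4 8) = (1 10 6 3)(4 8) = [0, 10, 2, 1, 8, 5, 3, 7, 4, 9, 6]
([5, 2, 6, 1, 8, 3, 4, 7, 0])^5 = (0 6 3 8 2 5 4 1)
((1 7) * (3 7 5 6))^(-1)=((1 5 6 3 7))^(-1)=(1 7 3 6 5)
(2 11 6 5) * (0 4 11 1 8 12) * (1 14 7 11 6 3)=(0 4 6 5 2 14 7 11 3 1 8 12)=[4, 8, 14, 1, 6, 2, 5, 11, 12, 9, 10, 3, 0, 13, 7]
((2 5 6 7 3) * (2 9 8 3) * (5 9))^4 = ((2 9 8 3 5 6 7))^4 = (2 5 9 6 8 7 3)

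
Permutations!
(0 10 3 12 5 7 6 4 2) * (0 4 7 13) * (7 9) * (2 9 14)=(0 10 3 12 5 13)(2 4 9 7 6 14)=[10, 1, 4, 12, 9, 13, 14, 6, 8, 7, 3, 11, 5, 0, 2]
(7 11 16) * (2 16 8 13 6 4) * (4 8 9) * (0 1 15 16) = [1, 15, 0, 3, 2, 5, 8, 11, 13, 4, 10, 9, 12, 6, 14, 16, 7] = (0 1 15 16 7 11 9 4 2)(6 8 13)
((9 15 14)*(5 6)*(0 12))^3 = ((0 12)(5 6)(9 15 14))^3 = (15)(0 12)(5 6)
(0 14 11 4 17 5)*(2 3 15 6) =[14, 1, 3, 15, 17, 0, 2, 7, 8, 9, 10, 4, 12, 13, 11, 6, 16, 5] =(0 14 11 4 17 5)(2 3 15 6)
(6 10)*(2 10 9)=(2 10 6 9)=[0, 1, 10, 3, 4, 5, 9, 7, 8, 2, 6]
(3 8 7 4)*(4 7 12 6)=[0, 1, 2, 8, 3, 5, 4, 7, 12, 9, 10, 11, 6]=(3 8 12 6 4)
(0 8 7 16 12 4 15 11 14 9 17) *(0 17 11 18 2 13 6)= [8, 1, 13, 3, 15, 5, 0, 16, 7, 11, 10, 14, 4, 6, 9, 18, 12, 17, 2]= (0 8 7 16 12 4 15 18 2 13 6)(9 11 14)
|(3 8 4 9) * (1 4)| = 5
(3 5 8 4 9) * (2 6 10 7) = [0, 1, 6, 5, 9, 8, 10, 2, 4, 3, 7] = (2 6 10 7)(3 5 8 4 9)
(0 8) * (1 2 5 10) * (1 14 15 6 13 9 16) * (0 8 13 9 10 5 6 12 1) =[13, 2, 6, 3, 4, 5, 9, 7, 8, 16, 14, 11, 1, 10, 15, 12, 0] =(0 13 10 14 15 12 1 2 6 9 16)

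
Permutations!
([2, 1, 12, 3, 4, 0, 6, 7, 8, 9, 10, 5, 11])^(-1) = (0 5 11 12 2)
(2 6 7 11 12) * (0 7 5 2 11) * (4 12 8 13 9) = (0 7)(2 6 5)(4 12 11 8 13 9) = [7, 1, 6, 3, 12, 2, 5, 0, 13, 4, 10, 8, 11, 9]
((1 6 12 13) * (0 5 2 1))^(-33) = ((0 5 2 1 6 12 13))^(-33) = (0 2 6 13 5 1 12)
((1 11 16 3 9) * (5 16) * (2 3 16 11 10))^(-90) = ((16)(1 10 2 3 9)(5 11))^(-90) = (16)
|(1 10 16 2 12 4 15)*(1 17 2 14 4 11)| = 10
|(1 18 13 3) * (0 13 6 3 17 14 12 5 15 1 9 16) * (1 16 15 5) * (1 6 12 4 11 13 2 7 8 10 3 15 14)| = 18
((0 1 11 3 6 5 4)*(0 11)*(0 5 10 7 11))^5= (11)(0 1 5 4)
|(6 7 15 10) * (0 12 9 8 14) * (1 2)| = 20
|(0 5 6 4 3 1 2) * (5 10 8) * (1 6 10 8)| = |(0 8 5 10 1 2)(3 6 4)| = 6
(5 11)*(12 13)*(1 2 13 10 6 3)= [0, 2, 13, 1, 4, 11, 3, 7, 8, 9, 6, 5, 10, 12]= (1 2 13 12 10 6 3)(5 11)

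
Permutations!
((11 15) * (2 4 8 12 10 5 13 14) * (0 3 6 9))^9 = (0 3 6 9)(2 4 8 12 10 5 13 14)(11 15)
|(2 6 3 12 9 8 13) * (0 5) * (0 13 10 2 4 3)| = 11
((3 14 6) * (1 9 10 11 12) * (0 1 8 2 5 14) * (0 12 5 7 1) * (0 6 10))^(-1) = ((0 6 3 12 8 2 7 1 9)(5 14 10 11))^(-1) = (0 9 1 7 2 8 12 3 6)(5 11 10 14)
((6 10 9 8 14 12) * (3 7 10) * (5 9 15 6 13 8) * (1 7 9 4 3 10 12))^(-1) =(1 14 8 13 12 7)(3 4 5 9)(6 15 10) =((1 7 12 13 8 14)(3 9 5 4)(6 10 15))^(-1)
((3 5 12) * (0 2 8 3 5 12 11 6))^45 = ((0 2 8 3 12 5 11 6))^45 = (0 5 8 6 12 2 11 3)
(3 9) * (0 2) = (0 2)(3 9) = [2, 1, 0, 9, 4, 5, 6, 7, 8, 3]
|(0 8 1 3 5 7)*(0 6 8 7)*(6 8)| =|(0 7 8 1 3 5)| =6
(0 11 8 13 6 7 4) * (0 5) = [11, 1, 2, 3, 5, 0, 7, 4, 13, 9, 10, 8, 12, 6] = (0 11 8 13 6 7 4 5)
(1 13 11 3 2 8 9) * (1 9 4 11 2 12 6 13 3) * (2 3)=(1 2 8 4 11)(3 12 6 13)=[0, 2, 8, 12, 11, 5, 13, 7, 4, 9, 10, 1, 6, 3]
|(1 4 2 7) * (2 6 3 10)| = 7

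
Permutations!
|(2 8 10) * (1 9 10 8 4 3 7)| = |(1 9 10 2 4 3 7)| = 7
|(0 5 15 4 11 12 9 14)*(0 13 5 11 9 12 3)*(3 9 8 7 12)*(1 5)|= 13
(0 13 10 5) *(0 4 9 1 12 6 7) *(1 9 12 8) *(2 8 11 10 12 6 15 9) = (0 13 12 15 9 2 8 1 11 10 5 4 6 7) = [13, 11, 8, 3, 6, 4, 7, 0, 1, 2, 5, 10, 15, 12, 14, 9]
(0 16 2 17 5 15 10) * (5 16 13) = (0 13 5 15 10)(2 17 16) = [13, 1, 17, 3, 4, 15, 6, 7, 8, 9, 0, 11, 12, 5, 14, 10, 2, 16]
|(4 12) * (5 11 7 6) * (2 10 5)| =6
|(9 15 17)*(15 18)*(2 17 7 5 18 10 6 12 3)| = 28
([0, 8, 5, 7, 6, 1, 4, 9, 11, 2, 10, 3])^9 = [0, 8, 5, 7, 6, 1, 4, 9, 11, 2, 10, 3]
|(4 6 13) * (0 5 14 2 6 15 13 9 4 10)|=10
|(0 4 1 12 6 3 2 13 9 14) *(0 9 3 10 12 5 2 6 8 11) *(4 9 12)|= 24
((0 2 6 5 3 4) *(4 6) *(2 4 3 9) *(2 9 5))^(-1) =((9)(0 4)(2 3 6))^(-1) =(9)(0 4)(2 6 3)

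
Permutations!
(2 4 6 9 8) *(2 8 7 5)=(2 4 6 9 7 5)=[0, 1, 4, 3, 6, 2, 9, 5, 8, 7]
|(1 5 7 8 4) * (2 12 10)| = 15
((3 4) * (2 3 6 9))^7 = (2 4 9 3 6)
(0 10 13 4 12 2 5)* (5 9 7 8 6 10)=(0 5)(2 9 7 8 6 10 13 4 12)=[5, 1, 9, 3, 12, 0, 10, 8, 6, 7, 13, 11, 2, 4]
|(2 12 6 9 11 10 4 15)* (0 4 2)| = 6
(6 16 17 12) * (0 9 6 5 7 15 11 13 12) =(0 9 6 16 17)(5 7 15 11 13 12) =[9, 1, 2, 3, 4, 7, 16, 15, 8, 6, 10, 13, 5, 12, 14, 11, 17, 0]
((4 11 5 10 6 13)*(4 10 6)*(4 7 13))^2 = (4 5)(6 11)(7 10 13)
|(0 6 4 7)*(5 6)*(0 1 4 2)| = |(0 5 6 2)(1 4 7)| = 12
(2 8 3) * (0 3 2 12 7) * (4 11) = [3, 1, 8, 12, 11, 5, 6, 0, 2, 9, 10, 4, 7] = (0 3 12 7)(2 8)(4 11)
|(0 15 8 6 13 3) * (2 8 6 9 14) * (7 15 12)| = |(0 12 7 15 6 13 3)(2 8 9 14)| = 28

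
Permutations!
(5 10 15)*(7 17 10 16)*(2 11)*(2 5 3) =(2 11 5 16 7 17 10 15 3) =[0, 1, 11, 2, 4, 16, 6, 17, 8, 9, 15, 5, 12, 13, 14, 3, 7, 10]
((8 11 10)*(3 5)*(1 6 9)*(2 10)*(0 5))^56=(11)(0 3 5)(1 9 6)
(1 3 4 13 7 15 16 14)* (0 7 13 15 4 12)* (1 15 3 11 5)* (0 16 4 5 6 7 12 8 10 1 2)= (0 12 16 14 15 4 3 8 10 1 11 6 7 5 2)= [12, 11, 0, 8, 3, 2, 7, 5, 10, 9, 1, 6, 16, 13, 15, 4, 14]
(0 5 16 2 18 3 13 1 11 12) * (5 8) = (0 8 5 16 2 18 3 13 1 11 12) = [8, 11, 18, 13, 4, 16, 6, 7, 5, 9, 10, 12, 0, 1, 14, 15, 2, 17, 3]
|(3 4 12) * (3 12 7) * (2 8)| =6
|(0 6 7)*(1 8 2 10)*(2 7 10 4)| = 6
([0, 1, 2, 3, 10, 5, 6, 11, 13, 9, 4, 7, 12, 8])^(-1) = (4 10)(7 11)(8 13)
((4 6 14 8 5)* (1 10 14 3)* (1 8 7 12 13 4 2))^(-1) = (1 2 5 8 3 6 4 13 12 7 14 10)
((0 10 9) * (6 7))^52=((0 10 9)(6 7))^52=(0 10 9)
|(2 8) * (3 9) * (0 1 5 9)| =|(0 1 5 9 3)(2 8)| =10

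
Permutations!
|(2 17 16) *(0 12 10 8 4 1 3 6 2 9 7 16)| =30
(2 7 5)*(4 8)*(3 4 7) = [0, 1, 3, 4, 8, 2, 6, 5, 7] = (2 3 4 8 7 5)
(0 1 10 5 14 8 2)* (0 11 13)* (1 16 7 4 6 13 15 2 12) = (0 16 7 4 6 13)(1 10 5 14 8 12)(2 11 15) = [16, 10, 11, 3, 6, 14, 13, 4, 12, 9, 5, 15, 1, 0, 8, 2, 7]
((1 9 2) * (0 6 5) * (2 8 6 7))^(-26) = (0 6 9 2)(1 7 5 8)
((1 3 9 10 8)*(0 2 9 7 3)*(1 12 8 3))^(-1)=(0 1 7 3 10 9 2)(8 12)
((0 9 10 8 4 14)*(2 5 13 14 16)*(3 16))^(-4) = ((0 9 10 8 4 3 16 2 5 13 14))^(-4) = (0 2 8 14 16 10 13 3 9 5 4)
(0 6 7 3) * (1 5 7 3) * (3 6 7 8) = (0 7 1 5 8 3) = [7, 5, 2, 0, 4, 8, 6, 1, 3]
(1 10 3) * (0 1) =(0 1 10 3) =[1, 10, 2, 0, 4, 5, 6, 7, 8, 9, 3]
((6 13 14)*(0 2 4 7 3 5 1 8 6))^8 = ((0 2 4 7 3 5 1 8 6 13 14))^8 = (0 6 5 4 14 8 3 2 13 1 7)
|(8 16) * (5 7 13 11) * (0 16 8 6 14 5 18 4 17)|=|(0 16 6 14 5 7 13 11 18 4 17)|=11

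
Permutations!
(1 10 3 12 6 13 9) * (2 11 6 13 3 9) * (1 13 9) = (1 10)(2 11 6 3 12 9 13) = [0, 10, 11, 12, 4, 5, 3, 7, 8, 13, 1, 6, 9, 2]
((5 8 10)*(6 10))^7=((5 8 6 10))^7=(5 10 6 8)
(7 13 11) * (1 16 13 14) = (1 16 13 11 7 14) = [0, 16, 2, 3, 4, 5, 6, 14, 8, 9, 10, 7, 12, 11, 1, 15, 13]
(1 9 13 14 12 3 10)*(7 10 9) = [0, 7, 2, 9, 4, 5, 6, 10, 8, 13, 1, 11, 3, 14, 12] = (1 7 10)(3 9 13 14 12)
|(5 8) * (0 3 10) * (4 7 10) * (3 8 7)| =10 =|(0 8 5 7 10)(3 4)|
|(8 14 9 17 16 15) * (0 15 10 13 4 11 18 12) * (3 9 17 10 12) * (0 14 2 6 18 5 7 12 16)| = |(0 15 8 2 6 18 3 9 10 13 4 11 5 7 12 14 17)| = 17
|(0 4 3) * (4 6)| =4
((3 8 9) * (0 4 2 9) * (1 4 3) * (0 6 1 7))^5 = ((0 3 8 6 1 4 2 9 7))^5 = (0 4 3 2 8 9 6 7 1)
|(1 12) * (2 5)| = 2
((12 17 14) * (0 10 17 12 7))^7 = ((0 10 17 14 7))^7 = (0 17 7 10 14)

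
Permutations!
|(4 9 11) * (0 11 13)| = |(0 11 4 9 13)| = 5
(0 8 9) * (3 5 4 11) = (0 8 9)(3 5 4 11) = [8, 1, 2, 5, 11, 4, 6, 7, 9, 0, 10, 3]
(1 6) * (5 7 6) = (1 5 7 6) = [0, 5, 2, 3, 4, 7, 1, 6]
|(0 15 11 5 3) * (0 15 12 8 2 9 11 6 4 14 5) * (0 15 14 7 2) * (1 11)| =|(0 12 8)(1 11 15 6 4 7 2 9)(3 14 5)| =24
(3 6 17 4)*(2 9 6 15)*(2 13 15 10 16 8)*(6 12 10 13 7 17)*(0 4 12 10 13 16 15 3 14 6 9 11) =(0 4 14 6 9 10 15 7 17 12 13 3 16 8 2 11) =[4, 1, 11, 16, 14, 5, 9, 17, 2, 10, 15, 0, 13, 3, 6, 7, 8, 12]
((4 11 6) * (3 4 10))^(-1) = ((3 4 11 6 10))^(-1) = (3 10 6 11 4)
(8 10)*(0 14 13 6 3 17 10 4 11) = (0 14 13 6 3 17 10 8 4 11) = [14, 1, 2, 17, 11, 5, 3, 7, 4, 9, 8, 0, 12, 6, 13, 15, 16, 10]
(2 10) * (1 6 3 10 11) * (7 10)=[0, 6, 11, 7, 4, 5, 3, 10, 8, 9, 2, 1]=(1 6 3 7 10 2 11)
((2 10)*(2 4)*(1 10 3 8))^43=(1 10 4 2 3 8)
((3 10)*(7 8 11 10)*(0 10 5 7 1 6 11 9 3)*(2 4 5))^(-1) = (0 10)(1 3 9 8 7 5 4 2 11 6)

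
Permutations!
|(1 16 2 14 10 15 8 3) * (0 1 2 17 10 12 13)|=|(0 1 16 17 10 15 8 3 2 14 12 13)|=12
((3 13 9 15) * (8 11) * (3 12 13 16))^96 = (16) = ((3 16)(8 11)(9 15 12 13))^96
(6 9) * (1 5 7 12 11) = (1 5 7 12 11)(6 9) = [0, 5, 2, 3, 4, 7, 9, 12, 8, 6, 10, 1, 11]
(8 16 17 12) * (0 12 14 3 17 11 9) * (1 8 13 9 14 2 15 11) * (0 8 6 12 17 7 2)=(0 17)(1 6 12 13 9 8 16)(2 15 11 14 3 7)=[17, 6, 15, 7, 4, 5, 12, 2, 16, 8, 10, 14, 13, 9, 3, 11, 1, 0]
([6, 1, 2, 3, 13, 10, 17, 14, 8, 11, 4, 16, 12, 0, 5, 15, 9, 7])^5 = (0 5 6 10 17 4 7 13 14)(9 16 11)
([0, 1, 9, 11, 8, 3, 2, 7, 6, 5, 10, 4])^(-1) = [0, 1, 6, 5, 11, 9, 8, 7, 4, 2, 10, 3]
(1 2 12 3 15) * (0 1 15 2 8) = [1, 8, 12, 2, 4, 5, 6, 7, 0, 9, 10, 11, 3, 13, 14, 15] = (15)(0 1 8)(2 12 3)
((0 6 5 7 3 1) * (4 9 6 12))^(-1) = (0 1 3 7 5 6 9 4 12)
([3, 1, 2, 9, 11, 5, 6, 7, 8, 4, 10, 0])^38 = [4, 1, 2, 11, 3, 5, 6, 7, 8, 0, 10, 9]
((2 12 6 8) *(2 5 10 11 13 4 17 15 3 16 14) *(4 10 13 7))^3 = ((2 12 6 8 5 13 10 11 7 4 17 15 3 16 14))^3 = (2 8 10 4 3)(5 11 17 16 12)(6 13 7 15 14)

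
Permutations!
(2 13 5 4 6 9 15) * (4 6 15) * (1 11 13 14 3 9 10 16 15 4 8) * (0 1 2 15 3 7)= (0 1 11 13 5 6 10 16 3 9 8 2 14 7)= [1, 11, 14, 9, 4, 6, 10, 0, 2, 8, 16, 13, 12, 5, 7, 15, 3]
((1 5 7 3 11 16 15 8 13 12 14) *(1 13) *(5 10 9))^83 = (1 5 11 8 9 3 15 10 7 16)(12 13 14)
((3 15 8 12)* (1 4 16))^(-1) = (1 16 4)(3 12 8 15)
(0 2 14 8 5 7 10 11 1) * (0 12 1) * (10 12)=(0 2 14 8 5 7 12 1 10 11)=[2, 10, 14, 3, 4, 7, 6, 12, 5, 9, 11, 0, 1, 13, 8]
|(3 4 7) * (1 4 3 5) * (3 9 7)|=6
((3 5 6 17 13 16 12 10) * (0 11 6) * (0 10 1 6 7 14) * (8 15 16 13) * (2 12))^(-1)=((0 11 7 14)(1 6 17 8 15 16 2 12)(3 5 10))^(-1)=(0 14 7 11)(1 12 2 16 15 8 17 6)(3 10 5)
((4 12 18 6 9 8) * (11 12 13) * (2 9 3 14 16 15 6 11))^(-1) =(2 13 4 8 9)(3 6 15 16 14)(11 18 12)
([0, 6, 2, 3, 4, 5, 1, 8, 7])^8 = [0, 1, 2, 3, 4, 5, 6, 7, 8]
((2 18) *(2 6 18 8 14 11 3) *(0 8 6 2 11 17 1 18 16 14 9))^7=(18)(0 8 9)(3 11)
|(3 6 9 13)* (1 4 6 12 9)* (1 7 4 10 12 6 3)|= 20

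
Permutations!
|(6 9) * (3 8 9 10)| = |(3 8 9 6 10)| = 5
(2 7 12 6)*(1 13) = (1 13)(2 7 12 6) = [0, 13, 7, 3, 4, 5, 2, 12, 8, 9, 10, 11, 6, 1]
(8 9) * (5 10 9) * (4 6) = (4 6)(5 10 9 8) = [0, 1, 2, 3, 6, 10, 4, 7, 5, 8, 9]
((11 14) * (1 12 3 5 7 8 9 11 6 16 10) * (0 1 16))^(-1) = ((0 1 12 3 5 7 8 9 11 14 6)(10 16))^(-1) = (0 6 14 11 9 8 7 5 3 12 1)(10 16)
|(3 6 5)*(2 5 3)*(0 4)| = 2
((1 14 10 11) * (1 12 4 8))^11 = (1 12 14 4 10 8 11) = ((1 14 10 11 12 4 8))^11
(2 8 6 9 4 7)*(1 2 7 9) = [0, 2, 8, 3, 9, 5, 1, 7, 6, 4] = (1 2 8 6)(4 9)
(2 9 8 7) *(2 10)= (2 9 8 7 10)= [0, 1, 9, 3, 4, 5, 6, 10, 7, 8, 2]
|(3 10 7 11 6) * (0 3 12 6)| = 10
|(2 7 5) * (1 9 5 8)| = 6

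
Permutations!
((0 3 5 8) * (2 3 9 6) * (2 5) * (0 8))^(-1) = (0 5 6 9)(2 3) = ((0 9 6 5)(2 3))^(-1)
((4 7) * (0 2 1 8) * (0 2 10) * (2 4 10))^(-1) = (0 10 7 4 8 1 2)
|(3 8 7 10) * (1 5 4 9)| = |(1 5 4 9)(3 8 7 10)| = 4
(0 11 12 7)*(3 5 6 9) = (0 11 12 7)(3 5 6 9) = [11, 1, 2, 5, 4, 6, 9, 0, 8, 3, 10, 12, 7]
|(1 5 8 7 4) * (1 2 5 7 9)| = |(1 7 4 2 5 8 9)| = 7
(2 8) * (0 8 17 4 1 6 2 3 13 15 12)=[8, 6, 17, 13, 1, 5, 2, 7, 3, 9, 10, 11, 0, 15, 14, 12, 16, 4]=(0 8 3 13 15 12)(1 6 2 17 4)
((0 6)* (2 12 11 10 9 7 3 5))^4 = ((0 6)(2 12 11 10 9 7 3 5))^4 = (2 9)(3 11)(5 10)(7 12)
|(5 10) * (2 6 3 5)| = 5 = |(2 6 3 5 10)|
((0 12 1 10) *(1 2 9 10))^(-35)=((0 12 2 9 10))^(-35)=(12)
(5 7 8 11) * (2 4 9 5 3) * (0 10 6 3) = [10, 1, 4, 2, 9, 7, 3, 8, 11, 5, 6, 0] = (0 10 6 3 2 4 9 5 7 8 11)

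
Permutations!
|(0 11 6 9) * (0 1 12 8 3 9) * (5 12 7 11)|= |(0 5 12 8 3 9 1 7 11 6)|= 10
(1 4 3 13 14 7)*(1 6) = (1 4 3 13 14 7 6) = [0, 4, 2, 13, 3, 5, 1, 6, 8, 9, 10, 11, 12, 14, 7]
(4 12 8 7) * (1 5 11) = (1 5 11)(4 12 8 7) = [0, 5, 2, 3, 12, 11, 6, 4, 7, 9, 10, 1, 8]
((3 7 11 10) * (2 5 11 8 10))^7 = (2 5 11)(3 10 8 7)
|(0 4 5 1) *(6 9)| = 4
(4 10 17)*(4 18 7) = [0, 1, 2, 3, 10, 5, 6, 4, 8, 9, 17, 11, 12, 13, 14, 15, 16, 18, 7] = (4 10 17 18 7)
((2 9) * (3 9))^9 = ((2 3 9))^9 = (9)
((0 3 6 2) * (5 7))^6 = ((0 3 6 2)(5 7))^6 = (7)(0 6)(2 3)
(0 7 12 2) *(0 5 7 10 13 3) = (0 10 13 3)(2 5 7 12) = [10, 1, 5, 0, 4, 7, 6, 12, 8, 9, 13, 11, 2, 3]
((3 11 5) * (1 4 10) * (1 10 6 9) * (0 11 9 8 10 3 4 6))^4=((0 11 5 4)(1 6 8 10 3 9))^4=(11)(1 3 8)(6 9 10)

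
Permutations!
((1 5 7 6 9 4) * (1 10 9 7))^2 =(4 9 10)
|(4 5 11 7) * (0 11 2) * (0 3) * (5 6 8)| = |(0 11 7 4 6 8 5 2 3)| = 9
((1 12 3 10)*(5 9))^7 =((1 12 3 10)(5 9))^7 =(1 10 3 12)(5 9)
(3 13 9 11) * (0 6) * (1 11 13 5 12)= (0 6)(1 11 3 5 12)(9 13)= [6, 11, 2, 5, 4, 12, 0, 7, 8, 13, 10, 3, 1, 9]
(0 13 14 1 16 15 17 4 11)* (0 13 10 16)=(0 10 16 15 17 4 11 13 14 1)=[10, 0, 2, 3, 11, 5, 6, 7, 8, 9, 16, 13, 12, 14, 1, 17, 15, 4]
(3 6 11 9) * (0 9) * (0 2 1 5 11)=(0 9 3 6)(1 5 11 2)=[9, 5, 1, 6, 4, 11, 0, 7, 8, 3, 10, 2]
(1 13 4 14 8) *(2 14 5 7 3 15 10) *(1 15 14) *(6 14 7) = (1 13 4 5 6 14 8 15 10 2)(3 7) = [0, 13, 1, 7, 5, 6, 14, 3, 15, 9, 2, 11, 12, 4, 8, 10]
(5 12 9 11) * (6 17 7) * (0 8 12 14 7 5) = (0 8 12 9 11)(5 14 7 6 17) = [8, 1, 2, 3, 4, 14, 17, 6, 12, 11, 10, 0, 9, 13, 7, 15, 16, 5]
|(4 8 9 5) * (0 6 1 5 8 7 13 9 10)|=10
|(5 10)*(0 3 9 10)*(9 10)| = 4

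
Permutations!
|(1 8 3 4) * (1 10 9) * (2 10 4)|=6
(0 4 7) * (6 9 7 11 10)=(0 4 11 10 6 9 7)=[4, 1, 2, 3, 11, 5, 9, 0, 8, 7, 6, 10]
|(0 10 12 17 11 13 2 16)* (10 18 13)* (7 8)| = 20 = |(0 18 13 2 16)(7 8)(10 12 17 11)|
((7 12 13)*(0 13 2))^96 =(0 13 7 12 2)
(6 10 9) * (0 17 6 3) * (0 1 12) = (0 17 6 10 9 3 1 12) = [17, 12, 2, 1, 4, 5, 10, 7, 8, 3, 9, 11, 0, 13, 14, 15, 16, 6]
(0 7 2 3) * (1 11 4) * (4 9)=(0 7 2 3)(1 11 9 4)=[7, 11, 3, 0, 1, 5, 6, 2, 8, 4, 10, 9]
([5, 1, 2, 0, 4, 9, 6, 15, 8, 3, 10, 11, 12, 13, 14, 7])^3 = [3, 1, 2, 9, 4, 0, 6, 15, 8, 5, 10, 11, 12, 13, 14, 7]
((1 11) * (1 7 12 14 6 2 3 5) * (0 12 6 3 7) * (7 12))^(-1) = (0 11 1 5 3 14 12 2 6 7) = ((0 7 6 2 12 14 3 5 1 11))^(-1)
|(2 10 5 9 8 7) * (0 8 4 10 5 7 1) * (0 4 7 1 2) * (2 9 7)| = 6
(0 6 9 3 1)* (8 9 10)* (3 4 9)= [6, 0, 2, 1, 9, 5, 10, 7, 3, 4, 8]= (0 6 10 8 3 1)(4 9)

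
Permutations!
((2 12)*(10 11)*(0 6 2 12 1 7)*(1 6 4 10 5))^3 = (12)(0 11 7 10 1 4 5)(2 6)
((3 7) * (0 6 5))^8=((0 6 5)(3 7))^8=(7)(0 5 6)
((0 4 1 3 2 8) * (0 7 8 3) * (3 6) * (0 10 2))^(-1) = ((0 4 1 10 2 6 3)(7 8))^(-1) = (0 3 6 2 10 1 4)(7 8)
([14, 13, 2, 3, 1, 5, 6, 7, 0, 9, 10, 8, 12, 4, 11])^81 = [14, 1, 2, 3, 4, 5, 6, 7, 0, 9, 10, 8, 12, 13, 11]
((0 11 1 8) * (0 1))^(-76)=((0 11)(1 8))^(-76)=(11)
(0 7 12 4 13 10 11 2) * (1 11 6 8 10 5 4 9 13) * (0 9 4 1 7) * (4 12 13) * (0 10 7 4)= [10, 11, 9, 3, 4, 1, 8, 13, 7, 0, 6, 2, 12, 5]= (0 10 6 8 7 13 5 1 11 2 9)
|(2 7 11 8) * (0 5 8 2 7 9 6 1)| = |(0 5 8 7 11 2 9 6 1)| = 9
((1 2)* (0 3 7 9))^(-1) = (0 9 7 3)(1 2) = ((0 3 7 9)(1 2))^(-1)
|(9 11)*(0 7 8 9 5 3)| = 7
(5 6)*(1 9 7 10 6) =[0, 9, 2, 3, 4, 1, 5, 10, 8, 7, 6] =(1 9 7 10 6 5)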